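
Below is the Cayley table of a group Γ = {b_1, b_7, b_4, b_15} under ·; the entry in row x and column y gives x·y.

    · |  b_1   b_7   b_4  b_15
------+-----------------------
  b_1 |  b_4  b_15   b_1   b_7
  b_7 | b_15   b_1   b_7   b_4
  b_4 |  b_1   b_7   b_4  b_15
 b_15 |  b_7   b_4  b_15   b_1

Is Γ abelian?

Yes

Check whether the table is symmetric across its main diagonal.
Every entry (row x, col y) equals the entry (row y, col x), so Γ is abelian.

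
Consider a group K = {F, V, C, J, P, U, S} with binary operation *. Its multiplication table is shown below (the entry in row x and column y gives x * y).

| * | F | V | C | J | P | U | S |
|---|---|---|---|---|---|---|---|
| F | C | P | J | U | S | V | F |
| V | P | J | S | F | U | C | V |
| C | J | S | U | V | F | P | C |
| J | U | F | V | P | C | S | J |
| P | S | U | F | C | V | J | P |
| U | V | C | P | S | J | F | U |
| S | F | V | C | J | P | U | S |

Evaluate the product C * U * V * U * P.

S

C * U = P
P * V = U
U * U = F
F * P = S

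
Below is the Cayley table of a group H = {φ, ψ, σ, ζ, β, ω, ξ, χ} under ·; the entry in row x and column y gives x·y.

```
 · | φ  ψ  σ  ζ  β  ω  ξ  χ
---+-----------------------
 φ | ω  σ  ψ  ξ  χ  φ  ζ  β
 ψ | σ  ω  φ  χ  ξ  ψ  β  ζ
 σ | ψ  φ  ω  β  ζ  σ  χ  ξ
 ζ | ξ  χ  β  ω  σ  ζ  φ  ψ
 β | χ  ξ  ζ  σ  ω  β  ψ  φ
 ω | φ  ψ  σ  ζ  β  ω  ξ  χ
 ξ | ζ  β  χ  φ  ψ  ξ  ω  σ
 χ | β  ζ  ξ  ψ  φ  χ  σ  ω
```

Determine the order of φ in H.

2

The identity element is ω (its row matches the header).
φ^1 = φ
φ^2 = φ·φ = ω
The first power of φ equal to the identity is φ^2, so ord(φ) = 2.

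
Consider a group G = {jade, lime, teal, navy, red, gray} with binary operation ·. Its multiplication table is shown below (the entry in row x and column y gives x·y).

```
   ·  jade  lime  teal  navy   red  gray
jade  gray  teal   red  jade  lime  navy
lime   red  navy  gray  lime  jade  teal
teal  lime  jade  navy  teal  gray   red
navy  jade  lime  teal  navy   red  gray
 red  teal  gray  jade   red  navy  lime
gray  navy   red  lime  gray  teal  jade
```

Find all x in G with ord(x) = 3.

{gray, jade}

Identity is navy. Compute the order of each non-identity element by repeated multiplication:
  jade: jade → gray → navy  (order 3)
  lime: lime → navy  (order 2)
  teal: teal → navy  (order 2)
  red: red → navy  (order 2)
  gray: gray → jade → navy  (order 3)
Elements of order 3: {gray, jade}.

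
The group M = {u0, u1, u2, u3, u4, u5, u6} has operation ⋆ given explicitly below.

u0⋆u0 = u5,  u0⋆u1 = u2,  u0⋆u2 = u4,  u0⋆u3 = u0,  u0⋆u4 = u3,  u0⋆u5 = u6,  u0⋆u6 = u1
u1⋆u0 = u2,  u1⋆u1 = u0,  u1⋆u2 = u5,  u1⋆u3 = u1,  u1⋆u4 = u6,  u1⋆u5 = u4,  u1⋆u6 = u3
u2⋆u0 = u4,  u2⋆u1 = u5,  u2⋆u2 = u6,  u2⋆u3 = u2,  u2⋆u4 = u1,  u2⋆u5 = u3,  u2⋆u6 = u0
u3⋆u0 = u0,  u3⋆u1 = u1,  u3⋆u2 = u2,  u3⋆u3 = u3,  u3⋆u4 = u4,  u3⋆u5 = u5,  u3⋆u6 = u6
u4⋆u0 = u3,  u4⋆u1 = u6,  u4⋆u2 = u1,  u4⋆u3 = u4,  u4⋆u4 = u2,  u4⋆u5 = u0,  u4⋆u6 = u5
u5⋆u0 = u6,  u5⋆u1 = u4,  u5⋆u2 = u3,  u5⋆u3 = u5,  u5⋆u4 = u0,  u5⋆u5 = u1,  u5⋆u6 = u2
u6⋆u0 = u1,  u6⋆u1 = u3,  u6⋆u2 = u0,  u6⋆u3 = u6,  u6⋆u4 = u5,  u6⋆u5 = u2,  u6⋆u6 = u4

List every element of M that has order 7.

Identity is u3. Compute the order of each non-identity element by repeated multiplication:
  u0: u0 → u5 → u6 → u1 → u2 → u4 → u3  (order 7)
  u1: u1 → u0 → u2 → u5 → u4 → u6 → u3  (order 7)
  u2: u2 → u6 → u0 → u4 → u1 → u5 → u3  (order 7)
  u4: u4 → u2 → u1 → u6 → u5 → u0 → u3  (order 7)
  u5: u5 → u1 → u4 → u0 → u6 → u2 → u3  (order 7)
  u6: u6 → u4 → u5 → u2 → u0 → u1 → u3  (order 7)
Elements of order 7: {u0, u1, u2, u4, u5, u6}.
(Structurally, M here is isomorphic to the cyclic group Z_7.)

{u0, u1, u2, u4, u5, u6}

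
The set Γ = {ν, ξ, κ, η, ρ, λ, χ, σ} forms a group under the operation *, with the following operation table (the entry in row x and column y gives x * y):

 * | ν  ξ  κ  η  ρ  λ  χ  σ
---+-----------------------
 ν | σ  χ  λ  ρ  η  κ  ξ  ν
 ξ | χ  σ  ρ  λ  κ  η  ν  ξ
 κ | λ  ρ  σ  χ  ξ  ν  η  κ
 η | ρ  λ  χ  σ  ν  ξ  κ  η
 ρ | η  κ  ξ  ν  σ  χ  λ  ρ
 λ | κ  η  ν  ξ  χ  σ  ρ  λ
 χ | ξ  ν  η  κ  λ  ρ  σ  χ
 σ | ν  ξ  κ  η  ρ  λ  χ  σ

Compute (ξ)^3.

ξ

ξ^1 = ξ
ξ^2 = ξ * ξ = σ
ξ^3 = σ * ξ = ξ
(Structurally, Γ here is isomorphic to the elementary abelian group (Z_2)^3.)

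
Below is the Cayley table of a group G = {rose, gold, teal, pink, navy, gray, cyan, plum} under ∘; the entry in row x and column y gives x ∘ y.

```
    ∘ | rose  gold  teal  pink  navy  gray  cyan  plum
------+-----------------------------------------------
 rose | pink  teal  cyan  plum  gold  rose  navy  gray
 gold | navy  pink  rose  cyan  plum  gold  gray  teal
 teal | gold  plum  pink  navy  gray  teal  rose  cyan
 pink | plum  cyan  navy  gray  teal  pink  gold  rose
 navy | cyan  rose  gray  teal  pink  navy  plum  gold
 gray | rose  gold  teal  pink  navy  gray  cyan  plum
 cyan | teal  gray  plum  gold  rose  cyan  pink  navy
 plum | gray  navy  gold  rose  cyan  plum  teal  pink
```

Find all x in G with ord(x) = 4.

{cyan, gold, navy, plum, rose, teal}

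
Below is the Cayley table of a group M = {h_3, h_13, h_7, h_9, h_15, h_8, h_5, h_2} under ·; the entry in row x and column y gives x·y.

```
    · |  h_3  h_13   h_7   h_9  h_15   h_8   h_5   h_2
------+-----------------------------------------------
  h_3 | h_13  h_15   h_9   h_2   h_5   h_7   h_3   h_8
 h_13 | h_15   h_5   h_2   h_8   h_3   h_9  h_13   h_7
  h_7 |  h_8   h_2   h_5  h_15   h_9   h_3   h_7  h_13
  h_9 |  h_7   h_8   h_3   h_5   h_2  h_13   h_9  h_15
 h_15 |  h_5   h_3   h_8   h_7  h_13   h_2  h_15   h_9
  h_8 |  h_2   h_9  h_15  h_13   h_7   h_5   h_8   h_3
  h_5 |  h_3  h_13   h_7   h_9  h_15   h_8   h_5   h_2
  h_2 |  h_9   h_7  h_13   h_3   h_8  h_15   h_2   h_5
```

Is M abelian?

No

h_15·h_8 = h_2 but h_8·h_15 = h_7.
Since h_15 and h_8 do not commute, M is not abelian.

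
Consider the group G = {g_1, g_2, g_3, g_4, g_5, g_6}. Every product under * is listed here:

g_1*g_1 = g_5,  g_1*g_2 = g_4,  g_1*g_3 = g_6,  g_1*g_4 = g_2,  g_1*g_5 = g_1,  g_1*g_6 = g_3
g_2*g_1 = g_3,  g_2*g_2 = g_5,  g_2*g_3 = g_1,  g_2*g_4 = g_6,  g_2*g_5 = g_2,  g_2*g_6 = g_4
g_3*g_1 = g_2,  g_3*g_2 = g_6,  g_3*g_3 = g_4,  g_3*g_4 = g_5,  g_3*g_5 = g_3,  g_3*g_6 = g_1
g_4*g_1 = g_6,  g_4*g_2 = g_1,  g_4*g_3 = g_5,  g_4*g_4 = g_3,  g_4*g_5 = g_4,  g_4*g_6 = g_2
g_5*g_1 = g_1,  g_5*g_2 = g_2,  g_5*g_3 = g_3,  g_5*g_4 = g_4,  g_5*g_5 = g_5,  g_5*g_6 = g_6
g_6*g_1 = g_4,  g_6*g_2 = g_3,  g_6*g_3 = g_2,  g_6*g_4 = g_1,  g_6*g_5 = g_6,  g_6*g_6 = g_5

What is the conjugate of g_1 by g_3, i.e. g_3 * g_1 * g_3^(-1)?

The identity is g_5. In row g_3, the entry g_5 sits in column g_4, so g_3^(-1) = g_4.
g_3 * g_1 = g_2
g_2 * g_4 = g_6

g_6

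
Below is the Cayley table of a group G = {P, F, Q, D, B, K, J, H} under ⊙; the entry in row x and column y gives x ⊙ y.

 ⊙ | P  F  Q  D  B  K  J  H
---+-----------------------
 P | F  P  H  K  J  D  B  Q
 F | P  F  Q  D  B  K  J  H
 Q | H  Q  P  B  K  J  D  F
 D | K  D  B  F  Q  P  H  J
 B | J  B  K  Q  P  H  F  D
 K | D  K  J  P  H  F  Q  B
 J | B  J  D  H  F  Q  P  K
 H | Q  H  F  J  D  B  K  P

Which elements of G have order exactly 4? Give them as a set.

Identity is F. Compute the order of each non-identity element by repeated multiplication:
  P: P → F  (order 2)
  Q: Q → P → H → F  (order 4)
  D: D → F  (order 2)
  B: B → P → J → F  (order 4)
  K: K → F  (order 2)
  J: J → P → B → F  (order 4)
  H: H → P → Q → F  (order 4)
Elements of order 4: {B, H, J, Q}.
(Structurally, G here is isomorphic to Z_2 x Z_4.)

{B, H, J, Q}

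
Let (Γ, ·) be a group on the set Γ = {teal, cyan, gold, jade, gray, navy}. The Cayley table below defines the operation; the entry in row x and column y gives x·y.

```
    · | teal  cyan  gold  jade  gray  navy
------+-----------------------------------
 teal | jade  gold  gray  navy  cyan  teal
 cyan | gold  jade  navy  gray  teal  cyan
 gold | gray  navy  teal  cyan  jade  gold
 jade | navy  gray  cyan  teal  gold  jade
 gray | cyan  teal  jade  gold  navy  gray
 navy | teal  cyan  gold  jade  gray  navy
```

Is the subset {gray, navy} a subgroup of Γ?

Yes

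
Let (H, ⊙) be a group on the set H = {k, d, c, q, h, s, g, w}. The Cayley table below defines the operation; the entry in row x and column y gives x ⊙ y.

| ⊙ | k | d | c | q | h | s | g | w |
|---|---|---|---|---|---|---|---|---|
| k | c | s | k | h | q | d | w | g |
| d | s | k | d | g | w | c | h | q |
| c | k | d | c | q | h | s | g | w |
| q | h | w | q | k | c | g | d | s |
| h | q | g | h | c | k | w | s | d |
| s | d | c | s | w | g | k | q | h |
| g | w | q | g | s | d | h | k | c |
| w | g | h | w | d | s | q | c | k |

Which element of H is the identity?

The identity e satisfies e ⊙ x = x for all x, so its row in the table reproduces the column headers.
Row c reads: k, d, c, q, h, s, g, w — exactly the header order. So c is the identity.

c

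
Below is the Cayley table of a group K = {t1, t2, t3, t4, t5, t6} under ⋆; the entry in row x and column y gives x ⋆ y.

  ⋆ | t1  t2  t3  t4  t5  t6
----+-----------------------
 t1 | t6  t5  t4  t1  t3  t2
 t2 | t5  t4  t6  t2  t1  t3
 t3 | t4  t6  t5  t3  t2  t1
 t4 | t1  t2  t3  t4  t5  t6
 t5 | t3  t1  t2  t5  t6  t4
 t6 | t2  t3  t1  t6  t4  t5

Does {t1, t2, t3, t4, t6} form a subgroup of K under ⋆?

No

t3 ⋆ t3 = t5, which is not in {t1, t2, t3, t4, t6}.
The subset is not closed under ⋆, so it is not a subgroup.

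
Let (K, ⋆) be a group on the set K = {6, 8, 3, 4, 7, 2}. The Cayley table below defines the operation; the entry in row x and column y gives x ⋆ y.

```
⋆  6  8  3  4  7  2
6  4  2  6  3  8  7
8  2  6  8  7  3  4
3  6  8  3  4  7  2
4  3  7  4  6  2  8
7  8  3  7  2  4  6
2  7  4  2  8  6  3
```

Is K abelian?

Yes

Check whether the table is symmetric across its main diagonal.
Every entry (row x, col y) equals the entry (row y, col x), so K is abelian.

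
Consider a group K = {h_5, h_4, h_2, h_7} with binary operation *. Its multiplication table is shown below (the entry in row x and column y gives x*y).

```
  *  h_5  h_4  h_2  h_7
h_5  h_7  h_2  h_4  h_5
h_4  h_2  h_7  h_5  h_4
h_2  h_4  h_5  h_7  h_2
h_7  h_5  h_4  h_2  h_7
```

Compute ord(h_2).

The identity element is h_7 (its row matches the header).
h_2^1 = h_2
h_2^2 = h_2*h_2 = h_7
The first power of h_2 equal to the identity is h_2^2, so ord(h_2) = 2.

2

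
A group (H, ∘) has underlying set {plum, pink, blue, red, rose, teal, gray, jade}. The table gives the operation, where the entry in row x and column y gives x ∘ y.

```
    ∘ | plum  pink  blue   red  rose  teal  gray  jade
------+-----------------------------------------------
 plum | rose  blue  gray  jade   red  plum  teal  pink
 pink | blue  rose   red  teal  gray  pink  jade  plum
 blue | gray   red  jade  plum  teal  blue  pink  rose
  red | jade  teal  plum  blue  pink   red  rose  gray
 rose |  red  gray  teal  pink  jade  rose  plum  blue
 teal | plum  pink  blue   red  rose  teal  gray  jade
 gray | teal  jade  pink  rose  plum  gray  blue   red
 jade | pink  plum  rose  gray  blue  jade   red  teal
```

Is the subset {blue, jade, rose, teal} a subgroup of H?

Yes

{blue, jade, rose, teal} contains the identity teal.
Checking products: every product of two elements of {blue, jade, rose, teal} (read from the table) lies in {blue, jade, rose, teal}, so the set is closed.
In a finite group, a nonempty closed subset is a subgroup. So {blue, jade, rose, teal} ≤ H.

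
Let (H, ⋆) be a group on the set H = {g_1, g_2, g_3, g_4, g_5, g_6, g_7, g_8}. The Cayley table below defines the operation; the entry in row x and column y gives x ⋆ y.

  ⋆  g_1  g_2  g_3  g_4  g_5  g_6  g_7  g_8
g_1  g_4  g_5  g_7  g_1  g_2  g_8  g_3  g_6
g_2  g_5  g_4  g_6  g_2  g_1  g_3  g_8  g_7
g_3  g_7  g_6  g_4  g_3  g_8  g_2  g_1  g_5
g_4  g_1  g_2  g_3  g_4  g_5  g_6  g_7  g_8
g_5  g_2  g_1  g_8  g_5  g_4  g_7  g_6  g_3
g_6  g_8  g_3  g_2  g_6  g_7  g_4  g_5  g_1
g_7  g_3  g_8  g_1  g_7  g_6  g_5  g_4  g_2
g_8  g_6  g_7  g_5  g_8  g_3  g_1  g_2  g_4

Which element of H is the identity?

g_4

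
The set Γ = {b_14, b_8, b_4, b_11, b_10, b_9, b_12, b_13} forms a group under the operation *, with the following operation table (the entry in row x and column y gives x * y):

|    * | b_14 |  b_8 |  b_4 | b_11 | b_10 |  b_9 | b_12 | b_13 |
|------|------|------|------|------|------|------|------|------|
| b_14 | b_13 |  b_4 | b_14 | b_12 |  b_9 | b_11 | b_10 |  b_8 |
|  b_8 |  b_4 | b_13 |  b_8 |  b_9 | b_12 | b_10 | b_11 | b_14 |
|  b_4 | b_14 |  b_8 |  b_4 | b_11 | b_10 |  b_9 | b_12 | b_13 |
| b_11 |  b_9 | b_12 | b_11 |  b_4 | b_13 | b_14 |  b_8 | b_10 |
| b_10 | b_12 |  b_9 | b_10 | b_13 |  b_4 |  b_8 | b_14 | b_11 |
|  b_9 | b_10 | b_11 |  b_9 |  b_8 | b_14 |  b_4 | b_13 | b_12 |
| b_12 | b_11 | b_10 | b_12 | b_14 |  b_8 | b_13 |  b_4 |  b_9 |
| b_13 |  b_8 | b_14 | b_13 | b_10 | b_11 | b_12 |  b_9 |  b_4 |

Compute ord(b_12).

The identity element is b_4 (its row matches the header).
b_12^1 = b_12
b_12^2 = b_12 * b_12 = b_4
The first power of b_12 equal to the identity is b_12^2, so ord(b_12) = 2.

2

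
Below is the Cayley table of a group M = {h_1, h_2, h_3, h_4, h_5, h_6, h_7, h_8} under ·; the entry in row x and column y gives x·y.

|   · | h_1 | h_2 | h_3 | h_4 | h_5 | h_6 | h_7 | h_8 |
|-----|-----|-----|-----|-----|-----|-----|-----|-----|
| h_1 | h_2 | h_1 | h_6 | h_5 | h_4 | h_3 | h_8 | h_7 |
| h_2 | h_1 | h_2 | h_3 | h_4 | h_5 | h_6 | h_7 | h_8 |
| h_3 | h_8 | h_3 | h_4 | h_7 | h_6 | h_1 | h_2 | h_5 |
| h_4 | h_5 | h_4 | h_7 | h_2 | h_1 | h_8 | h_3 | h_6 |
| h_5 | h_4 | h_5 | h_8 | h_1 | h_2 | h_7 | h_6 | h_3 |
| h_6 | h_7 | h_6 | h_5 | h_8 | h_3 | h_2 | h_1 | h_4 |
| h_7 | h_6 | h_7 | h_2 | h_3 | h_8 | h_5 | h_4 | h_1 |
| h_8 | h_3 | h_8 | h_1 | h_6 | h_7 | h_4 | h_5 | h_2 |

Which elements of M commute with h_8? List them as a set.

Compare row h_8 with column h_8 entry by entry.
h_6·h_8 = h_4 = h_8·h_6, so h_6 commutes with h_8.
h_5·h_8 = h_3 but h_8·h_5 = h_7, so h_5 does not.
Collecting the elements that commute with h_8: C(h_8) = {h_2, h_4, h_6, h_8}.

{h_2, h_4, h_6, h_8}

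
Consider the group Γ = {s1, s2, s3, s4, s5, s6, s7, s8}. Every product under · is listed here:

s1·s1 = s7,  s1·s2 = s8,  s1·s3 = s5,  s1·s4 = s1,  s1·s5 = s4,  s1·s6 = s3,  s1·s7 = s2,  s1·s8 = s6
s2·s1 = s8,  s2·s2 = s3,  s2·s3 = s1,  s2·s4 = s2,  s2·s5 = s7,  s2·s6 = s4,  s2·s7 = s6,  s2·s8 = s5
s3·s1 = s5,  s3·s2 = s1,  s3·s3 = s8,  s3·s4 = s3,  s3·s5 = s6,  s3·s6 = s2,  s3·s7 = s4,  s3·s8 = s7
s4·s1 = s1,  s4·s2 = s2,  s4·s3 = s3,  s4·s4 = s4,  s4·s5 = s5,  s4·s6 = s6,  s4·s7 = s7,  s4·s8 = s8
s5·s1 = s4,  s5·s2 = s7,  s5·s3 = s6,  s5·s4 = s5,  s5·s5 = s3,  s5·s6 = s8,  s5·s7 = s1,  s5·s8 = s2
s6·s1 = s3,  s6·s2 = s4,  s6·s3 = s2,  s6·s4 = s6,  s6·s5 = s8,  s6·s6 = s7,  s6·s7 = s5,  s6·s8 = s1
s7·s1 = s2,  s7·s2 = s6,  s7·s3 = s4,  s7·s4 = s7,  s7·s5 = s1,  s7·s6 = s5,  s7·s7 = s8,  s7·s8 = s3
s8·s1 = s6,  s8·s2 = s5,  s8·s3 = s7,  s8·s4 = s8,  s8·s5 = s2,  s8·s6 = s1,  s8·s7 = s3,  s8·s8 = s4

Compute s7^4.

s7^1 = s7
s7^2 = s7·s7 = s8
s7^3 = s8·s7 = s3
s7^4 = s3·s7 = s4

s4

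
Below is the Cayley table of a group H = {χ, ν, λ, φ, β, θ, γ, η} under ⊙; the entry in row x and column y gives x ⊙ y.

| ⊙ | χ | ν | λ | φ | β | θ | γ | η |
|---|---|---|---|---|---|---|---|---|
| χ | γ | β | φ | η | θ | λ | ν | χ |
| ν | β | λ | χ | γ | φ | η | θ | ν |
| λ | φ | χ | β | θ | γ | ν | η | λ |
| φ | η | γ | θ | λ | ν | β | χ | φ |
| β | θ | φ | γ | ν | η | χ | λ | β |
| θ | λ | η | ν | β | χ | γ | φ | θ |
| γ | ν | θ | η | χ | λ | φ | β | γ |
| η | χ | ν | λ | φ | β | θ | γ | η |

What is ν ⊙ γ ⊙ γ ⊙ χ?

ν ⊙ γ = θ
θ ⊙ γ = φ
φ ⊙ χ = η

η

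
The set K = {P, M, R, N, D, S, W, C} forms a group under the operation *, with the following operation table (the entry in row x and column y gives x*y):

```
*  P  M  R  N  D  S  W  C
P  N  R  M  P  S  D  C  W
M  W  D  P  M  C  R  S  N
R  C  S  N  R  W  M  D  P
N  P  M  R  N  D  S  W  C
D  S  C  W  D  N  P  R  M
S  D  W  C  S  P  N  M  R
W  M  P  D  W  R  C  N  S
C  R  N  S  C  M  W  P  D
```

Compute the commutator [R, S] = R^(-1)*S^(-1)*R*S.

Identity is N; from the table R^(-1) = R and S^(-1) = S.
R*S = M
M*R = P
P*S = D
(Structurally, K here is isomorphic to the dihedral group D_4.)

D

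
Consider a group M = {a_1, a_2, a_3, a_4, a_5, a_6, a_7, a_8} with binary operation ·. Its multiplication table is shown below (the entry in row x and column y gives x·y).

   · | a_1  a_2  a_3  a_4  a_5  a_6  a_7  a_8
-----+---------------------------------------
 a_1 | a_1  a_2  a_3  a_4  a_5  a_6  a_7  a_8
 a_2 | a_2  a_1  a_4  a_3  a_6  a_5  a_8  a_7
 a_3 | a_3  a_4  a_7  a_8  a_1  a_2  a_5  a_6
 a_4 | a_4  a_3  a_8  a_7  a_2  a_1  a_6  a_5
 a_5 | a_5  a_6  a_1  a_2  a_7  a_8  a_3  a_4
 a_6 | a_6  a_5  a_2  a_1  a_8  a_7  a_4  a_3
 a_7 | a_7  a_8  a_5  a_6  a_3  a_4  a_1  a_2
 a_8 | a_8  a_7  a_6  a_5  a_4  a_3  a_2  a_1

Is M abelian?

Check whether the table is symmetric across its main diagonal.
Every entry (row x, col y) equals the entry (row y, col x), so M is abelian.

Yes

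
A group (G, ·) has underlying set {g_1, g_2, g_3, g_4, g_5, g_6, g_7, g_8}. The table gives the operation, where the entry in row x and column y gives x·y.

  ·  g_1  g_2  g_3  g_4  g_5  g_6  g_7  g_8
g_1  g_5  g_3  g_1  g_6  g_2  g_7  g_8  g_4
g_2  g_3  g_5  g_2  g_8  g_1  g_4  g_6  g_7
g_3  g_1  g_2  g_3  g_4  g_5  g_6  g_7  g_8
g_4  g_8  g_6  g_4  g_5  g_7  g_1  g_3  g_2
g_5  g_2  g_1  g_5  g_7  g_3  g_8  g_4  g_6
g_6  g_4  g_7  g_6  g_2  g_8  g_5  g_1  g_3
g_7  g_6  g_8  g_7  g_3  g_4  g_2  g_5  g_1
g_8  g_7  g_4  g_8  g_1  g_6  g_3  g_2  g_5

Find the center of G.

{g_3, g_5}

An element z is central iff its row equals its column in the table.
For g_6: g_6·g_7 = g_1 ≠ g_2 = g_7·g_6, so g_6 ∉ Z.
Checking each element this way leaves Z(G) = {g_3, g_5}.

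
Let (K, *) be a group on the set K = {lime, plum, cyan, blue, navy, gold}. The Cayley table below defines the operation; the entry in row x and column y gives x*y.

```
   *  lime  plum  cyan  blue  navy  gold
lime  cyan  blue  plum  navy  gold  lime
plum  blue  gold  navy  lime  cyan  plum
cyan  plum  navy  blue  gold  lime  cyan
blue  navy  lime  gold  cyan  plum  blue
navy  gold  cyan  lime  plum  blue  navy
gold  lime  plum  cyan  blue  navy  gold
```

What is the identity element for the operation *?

gold

The identity e satisfies e*x = x for all x, so its row in the table reproduces the column headers.
Row gold reads: lime, plum, cyan, blue, navy, gold — exactly the header order. So gold is the identity.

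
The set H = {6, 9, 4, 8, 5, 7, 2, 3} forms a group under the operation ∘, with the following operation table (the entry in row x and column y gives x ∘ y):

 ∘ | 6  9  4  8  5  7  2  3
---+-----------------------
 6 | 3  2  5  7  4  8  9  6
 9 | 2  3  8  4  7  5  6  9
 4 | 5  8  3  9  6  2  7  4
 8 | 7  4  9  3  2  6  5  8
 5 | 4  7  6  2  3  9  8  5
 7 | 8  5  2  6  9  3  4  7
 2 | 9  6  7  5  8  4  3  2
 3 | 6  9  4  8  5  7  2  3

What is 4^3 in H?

4^1 = 4
4^2 = 4 ∘ 4 = 3
4^3 = 3 ∘ 4 = 4
(Structurally, H here is isomorphic to the elementary abelian group (Z_2)^3.)

4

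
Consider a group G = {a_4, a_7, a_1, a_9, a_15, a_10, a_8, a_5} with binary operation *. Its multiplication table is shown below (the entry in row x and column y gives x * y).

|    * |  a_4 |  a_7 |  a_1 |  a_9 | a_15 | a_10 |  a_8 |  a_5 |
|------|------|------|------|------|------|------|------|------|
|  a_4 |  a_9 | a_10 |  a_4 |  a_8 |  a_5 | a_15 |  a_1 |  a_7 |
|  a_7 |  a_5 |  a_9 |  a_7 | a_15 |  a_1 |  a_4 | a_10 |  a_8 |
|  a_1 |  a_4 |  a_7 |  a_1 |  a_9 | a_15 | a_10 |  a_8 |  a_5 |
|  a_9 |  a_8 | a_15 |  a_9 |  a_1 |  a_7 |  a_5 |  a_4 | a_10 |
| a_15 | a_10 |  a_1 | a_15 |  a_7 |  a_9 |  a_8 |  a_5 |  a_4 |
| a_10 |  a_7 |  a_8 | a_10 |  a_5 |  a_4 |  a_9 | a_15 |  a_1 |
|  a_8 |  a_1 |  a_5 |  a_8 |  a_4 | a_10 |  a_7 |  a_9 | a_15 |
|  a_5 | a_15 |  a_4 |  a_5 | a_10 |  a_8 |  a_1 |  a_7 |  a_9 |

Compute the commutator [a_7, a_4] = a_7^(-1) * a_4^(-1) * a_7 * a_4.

a_9

Identity is a_1; from the table a_7^(-1) = a_15 and a_4^(-1) = a_8.
a_15 * a_8 = a_5
a_5 * a_7 = a_4
a_4 * a_4 = a_9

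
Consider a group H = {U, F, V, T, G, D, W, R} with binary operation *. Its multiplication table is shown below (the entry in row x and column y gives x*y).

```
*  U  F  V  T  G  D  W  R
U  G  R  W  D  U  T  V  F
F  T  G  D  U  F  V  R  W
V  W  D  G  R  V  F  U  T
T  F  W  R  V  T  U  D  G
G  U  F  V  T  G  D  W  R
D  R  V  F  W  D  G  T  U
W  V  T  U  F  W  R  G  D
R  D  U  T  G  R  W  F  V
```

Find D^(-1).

D

First locate the identity: row G matches the header, so G is the identity.
Scan row D for G: D*D = G. Hence D^(-1) = D.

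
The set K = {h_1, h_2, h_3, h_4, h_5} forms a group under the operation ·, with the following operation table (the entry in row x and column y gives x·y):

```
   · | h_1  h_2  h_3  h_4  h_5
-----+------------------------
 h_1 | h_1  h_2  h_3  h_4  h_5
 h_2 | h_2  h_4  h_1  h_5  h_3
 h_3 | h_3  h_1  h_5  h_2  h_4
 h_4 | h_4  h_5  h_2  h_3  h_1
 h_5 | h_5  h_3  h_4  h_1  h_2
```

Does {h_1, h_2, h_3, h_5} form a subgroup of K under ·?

h_2·h_2 = h_4, which is not in {h_1, h_2, h_3, h_5}.
The subset is not closed under ·, so it is not a subgroup.

No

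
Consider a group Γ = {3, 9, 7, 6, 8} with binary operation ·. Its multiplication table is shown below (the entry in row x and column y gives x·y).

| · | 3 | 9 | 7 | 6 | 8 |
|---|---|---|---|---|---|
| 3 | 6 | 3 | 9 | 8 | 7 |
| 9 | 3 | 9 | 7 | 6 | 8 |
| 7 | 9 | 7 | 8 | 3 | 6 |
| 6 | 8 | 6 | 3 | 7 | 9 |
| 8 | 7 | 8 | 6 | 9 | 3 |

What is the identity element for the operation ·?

The identity e satisfies e·x = x for all x, so its row in the table reproduces the column headers.
Row 9 reads: 3, 9, 7, 6, 8 — exactly the header order. So 9 is the identity.

9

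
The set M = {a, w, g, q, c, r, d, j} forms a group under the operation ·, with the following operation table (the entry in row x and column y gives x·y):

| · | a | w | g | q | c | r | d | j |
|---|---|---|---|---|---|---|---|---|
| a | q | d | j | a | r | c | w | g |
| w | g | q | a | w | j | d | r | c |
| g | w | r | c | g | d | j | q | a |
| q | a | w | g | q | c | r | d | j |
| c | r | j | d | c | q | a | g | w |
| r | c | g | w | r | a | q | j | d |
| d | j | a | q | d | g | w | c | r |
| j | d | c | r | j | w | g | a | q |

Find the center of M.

An element z is central iff its row equals its column in the table.
For g: g·r = j ≠ w = r·g, so g ∉ Z.
Checking each element this way leaves Z(M) = {c, q}.
(Structurally, M here is isomorphic to the dihedral group D_4.)

{c, q}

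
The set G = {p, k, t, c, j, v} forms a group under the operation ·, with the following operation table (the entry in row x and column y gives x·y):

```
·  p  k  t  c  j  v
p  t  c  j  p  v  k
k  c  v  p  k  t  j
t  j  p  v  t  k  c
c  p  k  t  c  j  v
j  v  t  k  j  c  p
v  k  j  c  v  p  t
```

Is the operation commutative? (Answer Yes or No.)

Yes

Check whether the table is symmetric across its main diagonal.
Every entry (row x, col y) equals the entry (row y, col x), so G is abelian.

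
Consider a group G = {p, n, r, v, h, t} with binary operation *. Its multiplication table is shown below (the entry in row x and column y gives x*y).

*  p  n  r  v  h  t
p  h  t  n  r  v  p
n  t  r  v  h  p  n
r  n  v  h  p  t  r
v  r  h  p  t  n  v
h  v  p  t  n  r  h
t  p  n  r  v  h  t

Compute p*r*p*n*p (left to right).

t

p*r = n
n*p = t
t*n = n
n*p = t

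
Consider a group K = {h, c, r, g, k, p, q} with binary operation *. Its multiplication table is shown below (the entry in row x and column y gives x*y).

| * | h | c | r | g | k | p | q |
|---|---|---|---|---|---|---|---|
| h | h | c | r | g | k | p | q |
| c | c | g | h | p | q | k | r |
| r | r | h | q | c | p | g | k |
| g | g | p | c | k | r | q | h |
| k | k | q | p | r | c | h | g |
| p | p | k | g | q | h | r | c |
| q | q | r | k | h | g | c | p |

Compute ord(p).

7

The identity element is h (its row matches the header).
p^1 = p
p^2 = p*p = r
p^3 = r*p = g
p^4 = g*p = q
p^5 = q*p = c
p^6 = c*p = k
p^7 = k*p = h
The first power of p equal to the identity is p^7, so ord(p) = 7.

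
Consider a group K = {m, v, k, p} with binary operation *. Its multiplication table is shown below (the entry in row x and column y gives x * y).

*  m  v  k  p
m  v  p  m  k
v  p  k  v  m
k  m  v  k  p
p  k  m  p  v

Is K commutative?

Yes

Check whether the table is symmetric across its main diagonal.
Every entry (row x, col y) equals the entry (row y, col x), so K is abelian.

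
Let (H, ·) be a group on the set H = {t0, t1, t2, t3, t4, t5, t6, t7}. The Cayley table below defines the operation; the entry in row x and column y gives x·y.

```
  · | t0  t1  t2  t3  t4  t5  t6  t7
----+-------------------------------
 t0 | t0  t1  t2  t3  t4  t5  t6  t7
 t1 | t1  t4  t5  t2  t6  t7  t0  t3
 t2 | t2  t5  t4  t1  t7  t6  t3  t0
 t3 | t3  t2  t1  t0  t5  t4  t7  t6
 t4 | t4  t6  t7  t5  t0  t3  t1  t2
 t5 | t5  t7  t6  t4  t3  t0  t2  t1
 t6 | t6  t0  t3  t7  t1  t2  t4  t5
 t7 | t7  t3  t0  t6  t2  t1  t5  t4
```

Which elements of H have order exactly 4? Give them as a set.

{t1, t2, t6, t7}

Identity is t0. Compute the order of each non-identity element by repeated multiplication:
  t1: t1 → t4 → t6 → t0  (order 4)
  t2: t2 → t4 → t7 → t0  (order 4)
  t3: t3 → t0  (order 2)
  t4: t4 → t0  (order 2)
  t5: t5 → t0  (order 2)
  t6: t6 → t4 → t1 → t0  (order 4)
  t7: t7 → t4 → t2 → t0  (order 4)
Elements of order 4: {t1, t2, t6, t7}.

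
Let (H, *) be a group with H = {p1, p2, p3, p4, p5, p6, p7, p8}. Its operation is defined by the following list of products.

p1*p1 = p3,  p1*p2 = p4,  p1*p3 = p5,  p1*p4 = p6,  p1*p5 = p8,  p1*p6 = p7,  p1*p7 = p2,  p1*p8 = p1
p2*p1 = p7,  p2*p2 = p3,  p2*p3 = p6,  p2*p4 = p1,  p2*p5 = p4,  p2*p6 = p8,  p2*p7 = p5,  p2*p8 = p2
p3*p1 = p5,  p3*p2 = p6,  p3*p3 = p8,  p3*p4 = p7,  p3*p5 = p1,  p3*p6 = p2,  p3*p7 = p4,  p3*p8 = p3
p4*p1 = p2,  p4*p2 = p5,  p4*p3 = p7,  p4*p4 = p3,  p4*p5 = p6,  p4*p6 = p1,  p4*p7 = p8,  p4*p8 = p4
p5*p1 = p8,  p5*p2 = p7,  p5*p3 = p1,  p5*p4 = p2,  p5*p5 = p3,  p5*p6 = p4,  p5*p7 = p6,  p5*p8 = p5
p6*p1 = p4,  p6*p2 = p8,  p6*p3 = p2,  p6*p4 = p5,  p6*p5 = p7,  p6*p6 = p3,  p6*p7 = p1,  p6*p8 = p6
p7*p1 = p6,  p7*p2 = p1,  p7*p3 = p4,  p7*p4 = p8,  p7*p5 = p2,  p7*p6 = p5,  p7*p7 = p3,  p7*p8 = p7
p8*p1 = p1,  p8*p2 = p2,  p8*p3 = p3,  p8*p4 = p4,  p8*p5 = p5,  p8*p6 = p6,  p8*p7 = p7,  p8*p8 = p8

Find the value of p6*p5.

p7

Read row p6, column p5: p6*p5 = p7.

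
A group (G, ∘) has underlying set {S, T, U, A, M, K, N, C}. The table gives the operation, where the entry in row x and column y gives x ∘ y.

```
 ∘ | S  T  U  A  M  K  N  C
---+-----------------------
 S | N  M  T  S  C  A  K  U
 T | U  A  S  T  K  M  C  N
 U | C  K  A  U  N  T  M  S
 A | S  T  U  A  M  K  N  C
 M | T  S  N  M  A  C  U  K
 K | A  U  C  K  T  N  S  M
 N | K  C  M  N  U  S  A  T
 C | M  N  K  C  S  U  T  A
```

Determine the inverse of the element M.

First locate the identity: row A matches the header, so A is the identity.
Scan row M for A: M ∘ M = A. Hence M^(-1) = M.
(Structurally, G here is isomorphic to the dihedral group D_4.)

M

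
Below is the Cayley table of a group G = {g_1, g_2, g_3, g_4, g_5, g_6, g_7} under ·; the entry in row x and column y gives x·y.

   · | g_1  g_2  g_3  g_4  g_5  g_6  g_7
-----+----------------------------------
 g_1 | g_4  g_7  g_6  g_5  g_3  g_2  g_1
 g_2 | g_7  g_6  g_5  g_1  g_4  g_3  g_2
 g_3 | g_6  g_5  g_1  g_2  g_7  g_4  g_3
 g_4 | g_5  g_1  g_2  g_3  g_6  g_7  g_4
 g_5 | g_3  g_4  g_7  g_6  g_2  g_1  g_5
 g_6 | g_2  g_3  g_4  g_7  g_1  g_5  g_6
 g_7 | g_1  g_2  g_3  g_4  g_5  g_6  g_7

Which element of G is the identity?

The identity e satisfies e·x = x for all x, so its row in the table reproduces the column headers.
Row g_7 reads: g_1, g_2, g_3, g_4, g_5, g_6, g_7 — exactly the header order. So g_7 is the identity.

g_7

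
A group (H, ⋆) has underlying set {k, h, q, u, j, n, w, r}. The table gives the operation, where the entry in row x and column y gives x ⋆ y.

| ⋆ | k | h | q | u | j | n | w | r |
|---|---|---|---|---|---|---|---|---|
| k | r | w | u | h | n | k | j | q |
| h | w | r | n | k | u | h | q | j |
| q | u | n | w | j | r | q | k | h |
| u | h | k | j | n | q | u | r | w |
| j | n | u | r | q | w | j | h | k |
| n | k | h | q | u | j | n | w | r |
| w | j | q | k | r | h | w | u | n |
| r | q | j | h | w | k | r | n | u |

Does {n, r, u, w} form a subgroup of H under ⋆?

{n, r, u, w} contains the identity n.
Checking products: every product of two elements of {n, r, u, w} (read from the table) lies in {n, r, u, w}, so the set is closed.
In a finite group, a nonempty closed subset is a subgroup. So {n, r, u, w} ≤ H.

Yes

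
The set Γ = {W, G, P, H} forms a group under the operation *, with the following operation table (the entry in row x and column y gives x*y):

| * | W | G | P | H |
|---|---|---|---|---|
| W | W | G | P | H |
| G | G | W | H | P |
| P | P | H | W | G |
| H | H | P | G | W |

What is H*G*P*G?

H*G = P
P*P = W
W*G = G

G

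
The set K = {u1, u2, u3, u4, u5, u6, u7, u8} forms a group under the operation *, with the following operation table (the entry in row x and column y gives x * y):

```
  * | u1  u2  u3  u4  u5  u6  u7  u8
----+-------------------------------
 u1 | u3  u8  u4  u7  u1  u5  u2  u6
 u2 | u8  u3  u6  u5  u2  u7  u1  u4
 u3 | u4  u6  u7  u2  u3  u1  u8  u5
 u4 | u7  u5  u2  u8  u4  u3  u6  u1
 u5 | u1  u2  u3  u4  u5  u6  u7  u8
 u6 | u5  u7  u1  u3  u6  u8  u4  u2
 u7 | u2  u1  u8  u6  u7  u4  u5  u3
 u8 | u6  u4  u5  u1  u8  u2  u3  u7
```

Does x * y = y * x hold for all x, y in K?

Yes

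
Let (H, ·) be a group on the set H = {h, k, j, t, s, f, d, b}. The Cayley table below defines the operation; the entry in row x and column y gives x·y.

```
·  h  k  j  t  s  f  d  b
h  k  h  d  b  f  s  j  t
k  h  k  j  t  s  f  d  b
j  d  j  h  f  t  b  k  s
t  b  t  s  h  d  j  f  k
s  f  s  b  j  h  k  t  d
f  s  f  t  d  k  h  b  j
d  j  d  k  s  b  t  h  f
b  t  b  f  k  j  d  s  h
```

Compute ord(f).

4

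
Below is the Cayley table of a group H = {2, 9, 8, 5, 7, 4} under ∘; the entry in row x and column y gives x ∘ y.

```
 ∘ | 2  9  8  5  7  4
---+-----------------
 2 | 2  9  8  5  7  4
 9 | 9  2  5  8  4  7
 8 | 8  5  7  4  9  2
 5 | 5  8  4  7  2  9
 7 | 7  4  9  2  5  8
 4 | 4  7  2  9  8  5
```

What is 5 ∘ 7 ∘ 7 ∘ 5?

2

5 ∘ 7 = 2
2 ∘ 7 = 7
7 ∘ 5 = 2
(Structurally, H here is isomorphic to the cyclic group Z_6.)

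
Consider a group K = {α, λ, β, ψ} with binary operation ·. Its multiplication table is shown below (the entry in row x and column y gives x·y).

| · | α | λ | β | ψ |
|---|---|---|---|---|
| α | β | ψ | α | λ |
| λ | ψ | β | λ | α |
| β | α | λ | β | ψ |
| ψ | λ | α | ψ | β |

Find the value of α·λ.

ψ

Read row α, column λ: α·λ = ψ.
(Structurally, K here is isomorphic to the Klein four-group V_4.)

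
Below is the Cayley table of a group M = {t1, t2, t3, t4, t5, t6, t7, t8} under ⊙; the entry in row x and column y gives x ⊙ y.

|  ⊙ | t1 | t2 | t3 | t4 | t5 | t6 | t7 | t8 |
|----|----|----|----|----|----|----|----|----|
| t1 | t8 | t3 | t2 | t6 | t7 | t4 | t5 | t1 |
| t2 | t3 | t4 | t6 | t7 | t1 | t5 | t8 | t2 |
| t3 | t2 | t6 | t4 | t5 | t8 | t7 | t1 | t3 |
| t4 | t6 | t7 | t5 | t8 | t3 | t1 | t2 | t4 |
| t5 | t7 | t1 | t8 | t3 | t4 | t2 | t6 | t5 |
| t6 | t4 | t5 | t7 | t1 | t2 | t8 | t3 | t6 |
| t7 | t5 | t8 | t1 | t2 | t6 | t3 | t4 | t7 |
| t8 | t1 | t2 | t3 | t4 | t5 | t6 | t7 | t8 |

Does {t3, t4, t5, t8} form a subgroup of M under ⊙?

Yes

{t3, t4, t5, t8} contains the identity t8.
Checking products: every product of two elements of {t3, t4, t5, t8} (read from the table) lies in {t3, t4, t5, t8}, so the set is closed.
In a finite group, a nonempty closed subset is a subgroup. So {t3, t4, t5, t8} ≤ M.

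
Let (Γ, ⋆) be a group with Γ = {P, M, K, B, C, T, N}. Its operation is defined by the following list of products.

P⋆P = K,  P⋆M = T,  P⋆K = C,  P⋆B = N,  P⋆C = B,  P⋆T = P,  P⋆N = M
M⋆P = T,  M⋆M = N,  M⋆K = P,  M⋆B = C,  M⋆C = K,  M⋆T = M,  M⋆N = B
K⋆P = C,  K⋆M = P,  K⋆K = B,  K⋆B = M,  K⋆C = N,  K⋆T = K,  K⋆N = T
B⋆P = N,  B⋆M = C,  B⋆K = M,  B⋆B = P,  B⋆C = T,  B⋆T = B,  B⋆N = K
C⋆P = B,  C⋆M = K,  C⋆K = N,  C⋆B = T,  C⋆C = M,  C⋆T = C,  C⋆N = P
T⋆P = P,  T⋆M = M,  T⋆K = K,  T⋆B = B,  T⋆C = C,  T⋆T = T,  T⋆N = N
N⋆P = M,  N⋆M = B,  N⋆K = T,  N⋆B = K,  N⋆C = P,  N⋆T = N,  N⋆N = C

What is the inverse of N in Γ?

K

First locate the identity: row T matches the header, so T is the identity.
Scan row N for T: N ⋆ K = T. Hence N^(-1) = K.
(Structurally, Γ here is isomorphic to the cyclic group Z_7.)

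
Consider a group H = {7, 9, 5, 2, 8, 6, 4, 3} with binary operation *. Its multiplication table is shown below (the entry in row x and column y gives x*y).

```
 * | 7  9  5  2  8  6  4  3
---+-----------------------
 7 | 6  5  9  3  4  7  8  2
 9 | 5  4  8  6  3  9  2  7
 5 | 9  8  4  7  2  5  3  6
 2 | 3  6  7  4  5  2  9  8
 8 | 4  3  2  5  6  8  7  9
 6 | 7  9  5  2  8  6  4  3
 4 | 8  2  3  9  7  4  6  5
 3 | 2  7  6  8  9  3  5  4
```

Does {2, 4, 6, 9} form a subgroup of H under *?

{2, 4, 6, 9} contains the identity 6.
Checking products: every product of two elements of {2, 4, 6, 9} (read from the table) lies in {2, 4, 6, 9}, so the set is closed.
In a finite group, a nonempty closed subset is a subgroup. So {2, 4, 6, 9} ≤ H.

Yes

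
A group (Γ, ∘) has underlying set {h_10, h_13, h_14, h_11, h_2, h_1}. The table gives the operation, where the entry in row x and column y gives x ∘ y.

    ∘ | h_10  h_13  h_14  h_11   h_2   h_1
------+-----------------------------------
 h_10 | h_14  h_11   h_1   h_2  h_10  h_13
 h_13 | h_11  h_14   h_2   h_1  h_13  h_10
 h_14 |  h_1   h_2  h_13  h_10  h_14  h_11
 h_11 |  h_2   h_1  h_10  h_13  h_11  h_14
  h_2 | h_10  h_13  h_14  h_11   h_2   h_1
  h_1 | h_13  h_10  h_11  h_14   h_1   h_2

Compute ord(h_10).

The identity element is h_2 (its row matches the header).
h_10^1 = h_10
h_10^2 = h_10 ∘ h_10 = h_14
h_10^3 = h_14 ∘ h_10 = h_1
h_10^4 = h_1 ∘ h_10 = h_13
h_10^5 = h_13 ∘ h_10 = h_11
h_10^6 = h_11 ∘ h_10 = h_2
The first power of h_10 equal to the identity is h_10^6, so ord(h_10) = 6.

6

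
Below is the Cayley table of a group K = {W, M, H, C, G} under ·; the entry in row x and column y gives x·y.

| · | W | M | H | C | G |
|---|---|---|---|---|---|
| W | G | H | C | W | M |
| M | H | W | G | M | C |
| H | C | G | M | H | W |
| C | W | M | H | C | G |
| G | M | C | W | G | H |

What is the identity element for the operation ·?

The identity e satisfies e·x = x for all x, so its row in the table reproduces the column headers.
Row C reads: W, M, H, C, G — exactly the header order. So C is the identity.

C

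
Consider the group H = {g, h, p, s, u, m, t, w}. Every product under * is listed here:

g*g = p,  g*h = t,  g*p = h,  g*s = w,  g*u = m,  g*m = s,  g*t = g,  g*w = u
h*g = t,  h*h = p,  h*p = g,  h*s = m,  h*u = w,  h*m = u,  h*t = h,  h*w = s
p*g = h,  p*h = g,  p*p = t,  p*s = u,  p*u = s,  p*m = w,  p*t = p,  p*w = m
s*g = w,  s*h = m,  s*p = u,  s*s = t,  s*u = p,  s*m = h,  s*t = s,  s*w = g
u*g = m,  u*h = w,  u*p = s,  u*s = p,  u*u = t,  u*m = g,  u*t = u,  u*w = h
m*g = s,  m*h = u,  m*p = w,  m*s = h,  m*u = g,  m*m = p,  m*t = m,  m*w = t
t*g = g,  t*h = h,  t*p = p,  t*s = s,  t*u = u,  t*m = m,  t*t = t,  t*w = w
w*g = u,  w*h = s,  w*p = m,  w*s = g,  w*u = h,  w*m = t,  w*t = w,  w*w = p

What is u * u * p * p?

t

u * u = t
t * p = p
p * p = t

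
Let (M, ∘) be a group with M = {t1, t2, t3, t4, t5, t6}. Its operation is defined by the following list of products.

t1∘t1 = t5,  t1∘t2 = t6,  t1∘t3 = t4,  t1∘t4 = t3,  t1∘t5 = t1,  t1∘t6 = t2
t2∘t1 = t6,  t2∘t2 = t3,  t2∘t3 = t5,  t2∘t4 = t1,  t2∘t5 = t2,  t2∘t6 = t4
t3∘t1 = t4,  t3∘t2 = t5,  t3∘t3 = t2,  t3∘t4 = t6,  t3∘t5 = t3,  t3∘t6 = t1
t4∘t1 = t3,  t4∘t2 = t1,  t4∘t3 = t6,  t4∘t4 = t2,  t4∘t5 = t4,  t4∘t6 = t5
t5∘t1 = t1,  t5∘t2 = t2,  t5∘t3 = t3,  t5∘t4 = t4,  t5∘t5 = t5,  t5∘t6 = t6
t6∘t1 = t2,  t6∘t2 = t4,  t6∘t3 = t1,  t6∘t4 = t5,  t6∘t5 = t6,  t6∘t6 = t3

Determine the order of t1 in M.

The identity element is t5 (its row matches the header).
t1^1 = t1
t1^2 = t1 ∘ t1 = t5
The first power of t1 equal to the identity is t1^2, so ord(t1) = 2.

2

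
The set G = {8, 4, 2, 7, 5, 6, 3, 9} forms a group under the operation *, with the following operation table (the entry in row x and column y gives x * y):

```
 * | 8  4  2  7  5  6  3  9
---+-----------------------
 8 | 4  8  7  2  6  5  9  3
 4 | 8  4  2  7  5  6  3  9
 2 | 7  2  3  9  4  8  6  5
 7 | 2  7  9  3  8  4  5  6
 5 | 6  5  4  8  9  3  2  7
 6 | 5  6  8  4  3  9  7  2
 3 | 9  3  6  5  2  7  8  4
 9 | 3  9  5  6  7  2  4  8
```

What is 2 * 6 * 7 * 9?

2 * 6 = 8
8 * 7 = 2
2 * 9 = 5

5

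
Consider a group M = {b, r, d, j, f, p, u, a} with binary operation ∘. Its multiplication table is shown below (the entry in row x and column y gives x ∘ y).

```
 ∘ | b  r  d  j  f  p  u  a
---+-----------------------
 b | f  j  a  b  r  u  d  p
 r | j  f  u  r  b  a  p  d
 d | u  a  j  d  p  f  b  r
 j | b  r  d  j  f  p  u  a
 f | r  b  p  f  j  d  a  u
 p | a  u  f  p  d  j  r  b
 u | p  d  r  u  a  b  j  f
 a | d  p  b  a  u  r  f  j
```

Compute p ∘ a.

b

Read row p, column a: p ∘ a = b.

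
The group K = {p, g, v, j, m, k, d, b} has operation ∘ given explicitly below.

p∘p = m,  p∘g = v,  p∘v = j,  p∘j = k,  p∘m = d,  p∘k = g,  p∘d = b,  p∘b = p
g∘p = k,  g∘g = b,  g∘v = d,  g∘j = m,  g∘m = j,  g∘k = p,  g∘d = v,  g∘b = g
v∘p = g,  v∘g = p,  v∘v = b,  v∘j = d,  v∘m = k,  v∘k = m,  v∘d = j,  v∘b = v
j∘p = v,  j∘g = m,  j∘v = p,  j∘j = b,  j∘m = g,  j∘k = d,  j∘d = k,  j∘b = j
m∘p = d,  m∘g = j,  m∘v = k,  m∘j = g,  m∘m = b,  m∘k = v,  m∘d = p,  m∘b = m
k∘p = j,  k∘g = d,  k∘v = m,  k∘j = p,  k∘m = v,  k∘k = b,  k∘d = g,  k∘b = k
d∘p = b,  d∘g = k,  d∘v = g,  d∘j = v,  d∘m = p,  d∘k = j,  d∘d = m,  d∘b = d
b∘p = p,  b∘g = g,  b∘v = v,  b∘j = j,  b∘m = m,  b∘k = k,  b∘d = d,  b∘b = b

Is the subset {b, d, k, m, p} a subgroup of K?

d ∘ k = j, which is not in {b, d, k, m, p}.
The subset is not closed under ∘, so it is not a subgroup.
(Structurally, K here is isomorphic to the dihedral group D_4.)

No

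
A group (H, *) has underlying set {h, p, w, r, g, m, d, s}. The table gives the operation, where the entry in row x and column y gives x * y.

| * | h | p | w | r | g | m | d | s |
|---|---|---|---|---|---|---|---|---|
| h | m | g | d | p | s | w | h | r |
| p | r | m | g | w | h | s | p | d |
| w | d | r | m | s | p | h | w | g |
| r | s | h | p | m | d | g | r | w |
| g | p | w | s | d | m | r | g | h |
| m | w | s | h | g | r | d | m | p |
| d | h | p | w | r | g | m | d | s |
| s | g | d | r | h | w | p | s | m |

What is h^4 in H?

d

h^1 = h
h^2 = h * h = m
h^3 = m * h = w
h^4 = w * h = d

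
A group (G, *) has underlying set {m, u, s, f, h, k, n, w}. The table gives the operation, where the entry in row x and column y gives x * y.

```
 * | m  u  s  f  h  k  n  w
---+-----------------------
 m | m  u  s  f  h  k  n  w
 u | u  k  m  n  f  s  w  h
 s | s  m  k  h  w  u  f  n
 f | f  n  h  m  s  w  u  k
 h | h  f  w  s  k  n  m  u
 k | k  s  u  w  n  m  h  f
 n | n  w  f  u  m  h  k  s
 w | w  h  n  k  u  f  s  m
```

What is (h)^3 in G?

h^1 = h
h^2 = h * h = k
h^3 = k * h = n

n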